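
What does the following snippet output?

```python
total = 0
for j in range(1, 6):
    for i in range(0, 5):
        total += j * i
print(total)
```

150

j=1,i=0: total = 0+0 = 0
j=1,i=1: total = 0+1 = 1
j=1,i=2: total = 1+2 = 3
j=1,i=3: total = 3+3 = 6
j=1,i=4: total = 6+4 = 10
j=2,i=0: total = 10+0 = 10
j=2,i=1: total = 10+2 = 12
j=2,i=2: total = 12+4 = 16
j=2,i=3: total = 16+6 = 22
j=2,i=4: total = 22+8 = 30
j=3,i=0: total = 30+0 = 30
j=3,i=1: total = 30+3 = 33
j=3,i=2: total = 33+6 = 39
j=3,i=3: total = 39+9 = 48
j=3,i=4: total = 48+12 = 60
j=4,i=0: total = 60+0 = 60
j=4,i=1: total = 60+4 = 64
j=4,i=2: total = 64+8 = 72
j=4,i=3: total = 72+12 = 84
j=4,i=4: total = 84+16 = 100
j=5,i=0: total = 100+0 = 100
j=5,i=1: total = 100+5 = 105
j=5,i=2: total = 105+10 = 115
j=5,i=3: total = 115+15 = 130
j=5,i=4: total = 130+20 = 150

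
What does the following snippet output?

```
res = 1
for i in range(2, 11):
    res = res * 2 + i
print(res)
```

2036

i=2: res = 1*2+2 = 4
i=3: res = 4*2+3 = 11
i=4: res = 11*2+4 = 26
i=5: res = 26*2+5 = 57
i=6: res = 57*2+6 = 120
i=7: res = 120*2+7 = 247
i=8: res = 247*2+8 = 502
i=9: res = 502*2+9 = 1013
i=10: res = 1013*2+10 = 2036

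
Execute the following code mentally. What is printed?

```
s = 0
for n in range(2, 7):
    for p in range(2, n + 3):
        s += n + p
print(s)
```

215

n=2,p=2: s = 0+4 = 4
n=2,p=3: s = 4+5 = 9
n=2,p=4: s = 9+6 = 15
n=3,p=2: s = 15+5 = 20
n=3,p=3: s = 20+6 = 26
n=3,p=4: s = 26+7 = 33
n=3,p=5: s = 33+8 = 41
n=4,p=2: s = 41+6 = 47
n=4,p=3: s = 47+7 = 54
n=4,p=4: s = 54+8 = 62
n=4,p=5: s = 62+9 = 71
n=4,p=6: s = 71+10 = 81
n=5,p=2: s = 81+7 = 88
n=5,p=3: s = 88+8 = 96
n=5,p=4: s = 96+9 = 105
n=5,p=5: s = 105+10 = 115
n=5,p=6: s = 115+11 = 126
n=5,p=7: s = 126+12 = 138
n=6,p=2: s = 138+8 = 146
n=6,p=3: s = 146+9 = 155
n=6,p=4: s = 155+10 = 165
n=6,p=5: s = 165+11 = 176
n=6,p=6: s = 176+12 = 188
n=6,p=7: s = 188+13 = 201
n=6,p=8: s = 201+14 = 215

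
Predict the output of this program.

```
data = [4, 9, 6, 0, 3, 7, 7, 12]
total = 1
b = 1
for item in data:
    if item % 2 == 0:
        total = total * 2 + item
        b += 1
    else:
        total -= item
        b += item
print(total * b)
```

-682

item=4: even, total = 1*2+4 = 6; b=2
item=9: not even, total = 6-9 = -3; b=11
item=6: even, total = (-3)*2+6 = 0; b=12
item=0: even, total = 0*2+0 = 0; b=13
item=3: not even, total = 0-3 = -3; b=16
item=7: not even, total = (-3)-7 = -10; b=23
item=7: not even, total = (-10)-7 = -17; b=30
item=12: even, total = (-17)*2+12 = -22; b=31
total*b = (-22)*31 = -682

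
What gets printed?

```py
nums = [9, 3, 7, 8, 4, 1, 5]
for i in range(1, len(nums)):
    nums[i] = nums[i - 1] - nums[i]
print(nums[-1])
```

i=1: nums[1] = 9-3 = 6 → [9, 6, 7, 8, 4, 1, 5]
i=2: nums[2] = 6-7 = -1 → [9, 6, -1, 8, 4, 1, 5]
i=3: nums[3] = (-1)-8 = -9 → [9, 6, -1, -9, 4, 1, 5]
i=4: nums[4] = (-9)-4 = -13 → [9, 6, -1, -9, -13, 1, 5]
i=5: nums[5] = (-13)-1 = -14 → [9, 6, -1, -9, -13, -14, 5]
i=6: nums[6] = (-14)-5 = -19 → [9, 6, -1, -9, -13, -14, -19]

-19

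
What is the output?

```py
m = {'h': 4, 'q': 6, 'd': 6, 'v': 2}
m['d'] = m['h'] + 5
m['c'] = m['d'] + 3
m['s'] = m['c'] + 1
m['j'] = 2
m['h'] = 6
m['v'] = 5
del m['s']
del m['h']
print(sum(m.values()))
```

34

m['d'] = m['h']+5 = 9 → {'h': 4, 'q': 6, 'd': 9, 'v': 2}
m['c'] = m['d']+3 = 12 → {'h': 4, 'q': 6, 'd': 9, 'v': 2, 'c': 12}
m['s'] = m['c']+1 = 13 → {'h': 4, 'q': 6, 'd': 9, 'v': 2, 'c': 12, 's': 13}
m['j'] = 2 → {'h': 4, 'q': 6, 'd': 9, 'v': 2, 'c': 12, 's': 13, 'j': 2}
m['h'] = 6 → {'h': 6, 'q': 6, 'd': 9, 'v': 2, 'c': 12, 's': 13, 'j': 2}
m['v'] = 5 → {'h': 6, 'q': 6, 'd': 9, 'v': 5, 'c': 12, 's': 13, 'j': 2}
del 's' → {'h': 6, 'q': 6, 'd': 9, 'v': 5, 'c': 12, 'j': 2}
del 'h' → {'q': 6, 'd': 9, 'v': 5, 'c': 12, 'j': 2}
sum of values = 34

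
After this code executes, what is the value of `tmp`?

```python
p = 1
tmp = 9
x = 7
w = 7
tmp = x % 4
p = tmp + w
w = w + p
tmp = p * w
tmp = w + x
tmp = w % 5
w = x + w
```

2

tmp = 7%4 = 3
p = 3+7 = 10
w = 7+10 = 17
tmp = 10*17 = 170
tmp = 17+7 = 24
tmp = 17%5 = 2
w = 7+17 = 24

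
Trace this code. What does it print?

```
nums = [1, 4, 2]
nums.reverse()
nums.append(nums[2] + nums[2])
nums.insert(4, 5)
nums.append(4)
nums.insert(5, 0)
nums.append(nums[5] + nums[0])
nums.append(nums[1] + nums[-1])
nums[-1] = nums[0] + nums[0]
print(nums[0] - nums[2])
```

reverse → [2, 4, 1]
append nums[2]+nums[2] = 1+1 = 2 → [2, 4, 1, 2]
insert 5 at 4 → [2, 4, 1, 2, 5]
append 4 → [2, 4, 1, 2, 5, 4]
insert 0 at 5 → [2, 4, 1, 2, 5, 0, 4]
append nums[5]+nums[0] = 0+2 = 2 → [2, 4, 1, 2, 5, 0, 4, 2]
append nums[1]+nums[-1] = 4+2 = 6 → [2, 4, 1, 2, 5, 0, 4, 2, 6]
nums[-1] = nums[0]+nums[0] = 2+2 = 4 → [2, 4, 1, 2, 5, 0, 4, 2, 4]
nums[0]-nums[2] = 2-1 = 1

1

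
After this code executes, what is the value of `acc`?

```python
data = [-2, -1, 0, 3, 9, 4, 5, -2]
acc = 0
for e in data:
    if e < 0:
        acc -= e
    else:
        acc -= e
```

-16

e=-2: <0, acc = 0-(-2) = 2
e=-1: <0, acc = 2-(-1) = 3
e=0: not <0, acc = 3-0 = 3
e=3: not <0, acc = 3-3 = 0
e=9: not <0, acc = 0-9 = -9
e=4: not <0, acc = (-9)-4 = -13
e=5: not <0, acc = (-13)-5 = -18
e=-2: <0, acc = (-18)-(-2) = -16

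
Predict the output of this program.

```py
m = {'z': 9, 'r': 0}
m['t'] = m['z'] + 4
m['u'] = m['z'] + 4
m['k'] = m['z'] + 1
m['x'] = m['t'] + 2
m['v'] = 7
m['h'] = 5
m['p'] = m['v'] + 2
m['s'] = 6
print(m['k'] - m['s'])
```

m['t'] = m['z']+4 = 13 → {'z': 9, 'r': 0, 't': 13}
m['u'] = m['z']+4 = 13 → {'z': 9, 'r': 0, 't': 13, 'u': 13}
m['k'] = m['z']+1 = 10 → {'z': 9, 'r': 0, 't': 13, 'u': 13, 'k': 10}
m['x'] = m['t']+2 = 15 → {'z': 9, 'r': 0, 't': 13, 'u': 13, 'k': 10, 'x': 15}
m['v'] = 7 → {'z': 9, 'r': 0, 't': 13, 'u': 13, 'k': 10, 'x': 15, 'v': 7}
m['h'] = 5 → {'z': 9, 'r': 0, 't': 13, 'u': 13, 'k': 10, 'x': 15, 'v': 7, 'h': 5}
m['p'] = m['v']+2 = 9 → {'z': 9, 'r': 0, 't': 13, 'u': 13, 'k': 10, 'x': 15, 'v': 7, 'h': 5, 'p': 9}
m['s'] = 6 → {'z': 9, 'r': 0, 't': 13, 'u': 13, 'k': 10, 'x': 15, 'v': 7, 'h': 5, 'p': 9, 's': 6}
m['k']-m['s'] = 10-6 = 4

4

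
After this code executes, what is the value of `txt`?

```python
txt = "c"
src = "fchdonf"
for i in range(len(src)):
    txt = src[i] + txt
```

'fnodhcfc'

i=0: prepend 'f' → 'fc'
i=1: prepend 'c' → 'cfc'
i=2: prepend 'h' → 'hcfc'
i=3: prepend 'd' → 'dhcfc'
i=4: prepend 'o' → 'odhcfc'
i=5: prepend 'n' → 'nodhcfc'
i=6: prepend 'f' → 'fnodhcfc'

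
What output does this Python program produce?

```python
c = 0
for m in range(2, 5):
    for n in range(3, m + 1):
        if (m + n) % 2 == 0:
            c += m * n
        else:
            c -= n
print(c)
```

m=3,n=3: even sum, c = 0+9 = 9
m=4,n=3: odd sum, c = 9-3 = 6
m=4,n=4: even sum, c = 6+16 = 22

22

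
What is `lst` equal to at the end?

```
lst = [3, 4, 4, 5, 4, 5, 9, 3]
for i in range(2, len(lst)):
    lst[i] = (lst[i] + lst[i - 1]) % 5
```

i=2: lst[2] = (4+4)%5 = 3 → [3, 4, 3, 5, 4, 5, 9, 3]
i=3: lst[3] = (5+3)%5 = 3 → [3, 4, 3, 3, 4, 5, 9, 3]
i=4: lst[4] = (4+3)%5 = 2 → [3, 4, 3, 3, 2, 5, 9, 3]
i=5: lst[5] = (5+2)%5 = 2 → [3, 4, 3, 3, 2, 2, 9, 3]
i=6: lst[6] = (9+2)%5 = 1 → [3, 4, 3, 3, 2, 2, 1, 3]
i=7: lst[7] = (3+1)%5 = 4 → [3, 4, 3, 3, 2, 2, 1, 4]

[3, 4, 3, 3, 2, 2, 1, 4]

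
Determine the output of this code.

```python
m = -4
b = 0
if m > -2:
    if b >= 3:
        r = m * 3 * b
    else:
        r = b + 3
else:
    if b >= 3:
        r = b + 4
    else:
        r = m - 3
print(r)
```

-7

m=-4, b=0
m > -2 is False; b >= 3 is False
→ r = m - 3 = -7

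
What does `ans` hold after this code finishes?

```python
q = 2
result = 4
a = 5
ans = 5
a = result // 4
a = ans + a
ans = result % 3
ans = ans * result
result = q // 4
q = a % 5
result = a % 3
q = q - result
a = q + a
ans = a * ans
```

a = 4//4 = 1
a = 5+1 = 6
ans = 4%3 = 1
ans = 1*4 = 4
result = 2//4 = 0
q = 6%5 = 1
result = 6%3 = 0
q = 1-0 = 1
a = 1+6 = 7
ans = 7*4 = 28

28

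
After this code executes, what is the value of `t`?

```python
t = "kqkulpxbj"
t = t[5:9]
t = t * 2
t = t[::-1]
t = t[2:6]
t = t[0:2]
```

'xp'

slice [5:9] → 'pxbj'
repeat ×2 → 'pxbjpxbj'
reverse → 'jbxpjbxp'
slice [2:6] → 'xpjb'
slice [0:2] → 'xp'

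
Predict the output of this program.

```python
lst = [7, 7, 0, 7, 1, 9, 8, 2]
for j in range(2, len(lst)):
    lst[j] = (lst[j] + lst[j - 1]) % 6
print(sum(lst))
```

j=2: lst[2] = (0+7)%6 = 1 → [7, 7, 1, 7, 1, 9, 8, 2]
j=3: lst[3] = (7+1)%6 = 2 → [7, 7, 1, 2, 1, 9, 8, 2]
j=4: lst[4] = (1+2)%6 = 3 → [7, 7, 1, 2, 3, 9, 8, 2]
j=5: lst[5] = (9+3)%6 = 0 → [7, 7, 1, 2, 3, 0, 8, 2]
j=6: lst[6] = (8+0)%6 = 2 → [7, 7, 1, 2, 3, 0, 2, 2]
j=7: lst[7] = (2+2)%6 = 4 → [7, 7, 1, 2, 3, 0, 2, 4]
sum = 26

26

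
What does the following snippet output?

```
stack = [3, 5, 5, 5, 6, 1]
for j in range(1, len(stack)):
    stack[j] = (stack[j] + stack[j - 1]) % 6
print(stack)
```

[3, 2, 1, 0, 0, 1]

j=1: stack[1] = (5+3)%6 = 2 → [3, 2, 5, 5, 6, 1]
j=2: stack[2] = (5+2)%6 = 1 → [3, 2, 1, 5, 6, 1]
j=3: stack[3] = (5+1)%6 = 0 → [3, 2, 1, 0, 6, 1]
j=4: stack[4] = (6+0)%6 = 0 → [3, 2, 1, 0, 0, 1]
j=5: stack[5] = (1+0)%6 = 1 → [3, 2, 1, 0, 0, 1]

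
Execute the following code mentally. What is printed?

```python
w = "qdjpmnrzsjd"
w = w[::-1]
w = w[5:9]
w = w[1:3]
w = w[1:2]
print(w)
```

reverse → 'djszrnmpjdq'
slice [5:9] → 'nmpj'
slice [1:3] → 'mp'
slice [1:2] → 'p'

p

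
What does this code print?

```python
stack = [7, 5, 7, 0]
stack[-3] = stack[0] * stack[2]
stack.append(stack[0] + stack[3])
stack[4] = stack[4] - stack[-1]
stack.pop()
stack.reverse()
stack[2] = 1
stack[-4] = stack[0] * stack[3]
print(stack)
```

[0, 7, 1, 7]

stack[-3] = stack[0]*stack[2] = 7*7 = 49 → [7, 49, 7, 0]
append stack[0]+stack[3] = 7+0 = 7 → [7, 49, 7, 0, 7]
stack[4] = stack[4]-stack[-1] = 7-7 = 0 → [7, 49, 7, 0, 0]
pop() removes 0 → [7, 49, 7, 0]
reverse → [0, 7, 49, 7]
stack[2] = 1 → [0, 7, 1, 7]
stack[-4] = stack[0]*stack[3] = 0*7 = 0 → [0, 7, 1, 7]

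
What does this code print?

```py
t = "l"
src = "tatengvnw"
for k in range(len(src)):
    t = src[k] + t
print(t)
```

wnvgnetatl

k=0: prepend 't' → 'tl'
k=1: prepend 'a' → 'atl'
k=2: prepend 't' → 'tatl'
k=3: prepend 'e' → 'etatl'
k=4: prepend 'n' → 'netatl'
k=5: prepend 'g' → 'gnetatl'
k=6: prepend 'v' → 'vgnetatl'
k=7: prepend 'n' → 'nvgnetatl'
k=8: prepend 'w' → 'wnvgnetatl'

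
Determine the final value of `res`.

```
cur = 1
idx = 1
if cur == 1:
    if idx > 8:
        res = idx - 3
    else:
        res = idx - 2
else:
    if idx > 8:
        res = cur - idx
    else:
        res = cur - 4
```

cur=1, idx=1
cur == 1 is True; idx > 8 is False
→ res = idx - 2 = -1

-1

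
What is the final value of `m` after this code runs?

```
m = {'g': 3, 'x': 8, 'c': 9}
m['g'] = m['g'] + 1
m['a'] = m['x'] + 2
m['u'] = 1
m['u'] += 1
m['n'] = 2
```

{'g': 4, 'x': 8, 'c': 9, 'a': 10, 'u': 2, 'n': 2}

m['g'] = m['g']+1 = 4 → {'g': 4, 'x': 8, 'c': 9}
m['a'] = m['x']+2 = 10 → {'g': 4, 'x': 8, 'c': 9, 'a': 10}
m['u'] = 1 → {'g': 4, 'x': 8, 'c': 9, 'a': 10, 'u': 1}
m['u'] = 1+1 = 2 → {'g': 4, 'x': 8, 'c': 9, 'a': 10, 'u': 2}
m['n'] = 2 → {'g': 4, 'x': 8, 'c': 9, 'a': 10, 'u': 2, 'n': 2}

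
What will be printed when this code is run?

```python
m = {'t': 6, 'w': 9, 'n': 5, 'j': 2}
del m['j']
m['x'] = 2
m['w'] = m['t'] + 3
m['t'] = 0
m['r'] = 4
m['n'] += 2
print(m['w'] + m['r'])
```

del 'j' → {'t': 6, 'w': 9, 'n': 5}
m['x'] = 2 → {'t': 6, 'w': 9, 'n': 5, 'x': 2}
m['w'] = m['t']+3 = 9 → {'t': 6, 'w': 9, 'n': 5, 'x': 2}
m['t'] = 0 → {'t': 0, 'w': 9, 'n': 5, 'x': 2}
m['r'] = 4 → {'t': 0, 'w': 9, 'n': 5, 'x': 2, 'r': 4}
m['n'] = 5+2 = 7 → {'t': 0, 'w': 9, 'n': 7, 'x': 2, 'r': 4}
m['w']+m['r'] = 9+4 = 13

13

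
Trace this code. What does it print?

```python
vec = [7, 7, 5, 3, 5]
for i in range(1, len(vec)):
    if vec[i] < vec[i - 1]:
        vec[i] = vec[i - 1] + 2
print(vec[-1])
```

13

i=1: 7>=7, unchanged → [7, 7, 5, 3, 5]
i=2: 5<7, vec[2] = 7+2 = 9 → [7, 7, 9, 3, 5]
i=3: 3<9, vec[3] = 9+2 = 11 → [7, 7, 9, 11, 5]
i=4: 5<11, vec[4] = 11+2 = 13 → [7, 7, 9, 11, 13]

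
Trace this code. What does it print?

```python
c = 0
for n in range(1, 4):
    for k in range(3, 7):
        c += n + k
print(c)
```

78

n=1,k=3: c = 0+4 = 4
n=1,k=4: c = 4+5 = 9
n=1,k=5: c = 9+6 = 15
n=1,k=6: c = 15+7 = 22
n=2,k=3: c = 22+5 = 27
n=2,k=4: c = 27+6 = 33
n=2,k=5: c = 33+7 = 40
n=2,k=6: c = 40+8 = 48
n=3,k=3: c = 48+6 = 54
n=3,k=4: c = 54+7 = 61
n=3,k=5: c = 61+8 = 69
n=3,k=6: c = 69+9 = 78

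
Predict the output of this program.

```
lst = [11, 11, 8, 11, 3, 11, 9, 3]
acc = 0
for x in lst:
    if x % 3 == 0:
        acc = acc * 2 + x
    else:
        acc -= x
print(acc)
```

-339

x=11: not %3==0, acc = 0-11 = -11
x=11: not %3==0, acc = (-11)-11 = -22
x=8: not %3==0, acc = (-22)-8 = -30
x=11: not %3==0, acc = (-30)-11 = -41
x=3: %3==0, acc = (-41)*2+3 = -79
x=11: not %3==0, acc = (-79)-11 = -90
x=9: %3==0, acc = (-90)*2+9 = -171
x=3: %3==0, acc = (-171)*2+3 = -339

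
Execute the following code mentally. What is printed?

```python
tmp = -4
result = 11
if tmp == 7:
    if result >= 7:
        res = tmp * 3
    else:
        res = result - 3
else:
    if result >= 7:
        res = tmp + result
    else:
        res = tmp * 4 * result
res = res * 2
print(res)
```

tmp=-4, result=11
tmp == 7 is False; result >= 7 is True
→ res = tmp + result = 7
res = 7*2 = 14

14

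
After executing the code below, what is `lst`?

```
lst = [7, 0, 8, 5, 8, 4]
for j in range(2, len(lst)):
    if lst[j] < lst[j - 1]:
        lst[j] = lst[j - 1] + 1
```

[7, 0, 8, 9, 10, 11]

j=2: 8>=0, unchanged → [7, 0, 8, 5, 8, 4]
j=3: 5<8, lst[3] = 8+1 = 9 → [7, 0, 8, 9, 8, 4]
j=4: 8<9, lst[4] = 9+1 = 10 → [7, 0, 8, 9, 10, 4]
j=5: 4<10, lst[5] = 10+1 = 11 → [7, 0, 8, 9, 10, 11]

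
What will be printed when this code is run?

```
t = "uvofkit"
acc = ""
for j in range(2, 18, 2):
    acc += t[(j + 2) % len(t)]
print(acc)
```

ktvfiuok

j=2: add t[4]='k' → 'k'
j=4: add t[6]='t' → 'kt'
j=6: add t[1]='v' → 'ktv'
j=8: add t[3]='f' → 'ktvf'
j=10: add t[5]='i' → 'ktvfi'
j=12: add t[0]='u' → 'ktvfiu'
j=14: add t[2]='o' → 'ktvfiuo'
j=16: add t[4]='k' → 'ktvfiuok'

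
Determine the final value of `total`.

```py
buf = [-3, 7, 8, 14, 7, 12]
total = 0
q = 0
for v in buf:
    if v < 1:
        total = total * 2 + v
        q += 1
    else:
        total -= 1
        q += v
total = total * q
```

v=-3: <1, total = 0*2+(-3) = -3; q=1
v=7: not <1, total = (-3)-1 = -4; q=8
v=8: not <1, total = (-4)-1 = -5; q=16
v=14: not <1, total = (-5)-1 = -6; q=30
v=7: not <1, total = (-6)-1 = -7; q=37
v=12: not <1, total = (-7)-1 = -8; q=49
total*q = (-8)*49 = -392

-392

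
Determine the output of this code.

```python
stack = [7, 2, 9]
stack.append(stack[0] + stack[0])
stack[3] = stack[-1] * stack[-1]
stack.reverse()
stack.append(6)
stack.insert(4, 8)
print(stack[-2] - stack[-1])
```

2

append stack[0]+stack[0] = 7+7 = 14 → [7, 2, 9, 14]
stack[3] = stack[-1]*stack[-1] = 14*14 = 196 → [7, 2, 9, 196]
reverse → [196, 9, 2, 7]
append 6 → [196, 9, 2, 7, 6]
insert 8 at 4 → [196, 9, 2, 7, 8, 6]
stack[-2]-stack[-1] = 8-6 = 2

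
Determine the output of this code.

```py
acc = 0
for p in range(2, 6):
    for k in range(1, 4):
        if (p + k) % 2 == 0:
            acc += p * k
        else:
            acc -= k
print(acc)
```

p=2,k=1: odd sum, acc = 0-1 = -1
p=2,k=2: even sum, acc = (-1)+4 = 3
p=2,k=3: odd sum, acc = 3-3 = 0
p=3,k=1: even sum, acc = 0+3 = 3
p=3,k=2: odd sum, acc = 3-2 = 1
p=3,k=3: even sum, acc = 1+9 = 10
p=4,k=1: odd sum, acc = 10-1 = 9
p=4,k=2: even sum, acc = 9+8 = 17
p=4,k=3: odd sum, acc = 17-3 = 14
p=5,k=1: even sum, acc = 14+5 = 19
p=5,k=2: odd sum, acc = 19-2 = 17
p=5,k=3: even sum, acc = 17+15 = 32

32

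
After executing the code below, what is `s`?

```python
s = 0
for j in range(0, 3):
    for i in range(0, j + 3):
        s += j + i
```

j=0,i=0: s = 0+0 = 0
j=0,i=1: s = 0+1 = 1
j=0,i=2: s = 1+2 = 3
j=1,i=0: s = 3+1 = 4
j=1,i=1: s = 4+2 = 6
j=1,i=2: s = 6+3 = 9
j=1,i=3: s = 9+4 = 13
j=2,i=0: s = 13+2 = 15
j=2,i=1: s = 15+3 = 18
j=2,i=2: s = 18+4 = 22
j=2,i=3: s = 22+5 = 27
j=2,i=4: s = 27+6 = 33

33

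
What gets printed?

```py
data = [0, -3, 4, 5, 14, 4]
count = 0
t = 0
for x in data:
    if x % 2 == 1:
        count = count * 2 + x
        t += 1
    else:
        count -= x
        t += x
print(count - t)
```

-51

x=0: not odd, count = 0-0 = 0; t=0
x=-3: odd, count = 0*2+(-3) = -3; t=1
x=4: not odd, count = (-3)-4 = -7; t=5
x=5: odd, count = (-7)*2+5 = -9; t=6
x=14: not odd, count = (-9)-14 = -23; t=20
x=4: not odd, count = (-23)-4 = -27; t=24
count-t = (-27)-24 = -51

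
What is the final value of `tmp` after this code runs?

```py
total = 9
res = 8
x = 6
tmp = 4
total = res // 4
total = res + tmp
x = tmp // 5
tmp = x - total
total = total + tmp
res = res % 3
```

-12

total = 8//4 = 2
total = 8+4 = 12
x = 4//5 = 0
tmp = 0-12 = -12
total = 12+(-12) = 0
res = 8%3 = 2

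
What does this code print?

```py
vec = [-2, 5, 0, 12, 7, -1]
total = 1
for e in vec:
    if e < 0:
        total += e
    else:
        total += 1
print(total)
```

2

e=-2: <0, total = 1+(-2) = -1
e=5: not <0, total = (-1)+1 = 0
e=0: not <0, total = 0+1 = 1
e=12: not <0, total = 1+1 = 2
e=7: not <0, total = 2+1 = 3
e=-1: <0, total = 3+(-1) = 2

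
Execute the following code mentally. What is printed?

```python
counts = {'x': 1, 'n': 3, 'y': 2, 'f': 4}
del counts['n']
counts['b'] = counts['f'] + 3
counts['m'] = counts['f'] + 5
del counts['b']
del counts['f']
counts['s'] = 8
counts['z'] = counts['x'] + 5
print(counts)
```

{'x': 1, 'y': 2, 'm': 9, 's': 8, 'z': 6}

del 'n' → {'x': 1, 'y': 2, 'f': 4}
counts['b'] = counts['f']+3 = 7 → {'x': 1, 'y': 2, 'f': 4, 'b': 7}
counts['m'] = counts['f']+5 = 9 → {'x': 1, 'y': 2, 'f': 4, 'b': 7, 'm': 9}
del 'b' → {'x': 1, 'y': 2, 'f': 4, 'm': 9}
del 'f' → {'x': 1, 'y': 2, 'm': 9}
counts['s'] = 8 → {'x': 1, 'y': 2, 'm': 9, 's': 8}
counts['z'] = counts['x']+5 = 6 → {'x': 1, 'y': 2, 'm': 9, 's': 8, 'z': 6}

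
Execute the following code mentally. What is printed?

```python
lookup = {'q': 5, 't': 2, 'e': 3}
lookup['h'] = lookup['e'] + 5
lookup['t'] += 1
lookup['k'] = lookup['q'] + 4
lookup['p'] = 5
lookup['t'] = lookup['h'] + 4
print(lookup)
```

{'q': 5, 't': 12, 'e': 3, 'h': 8, 'k': 9, 'p': 5}

lookup['h'] = lookup['e']+5 = 8 → {'q': 5, 't': 2, 'e': 3, 'h': 8}
lookup['t'] = 2+1 = 3 → {'q': 5, 't': 3, 'e': 3, 'h': 8}
lookup['k'] = lookup['q']+4 = 9 → {'q': 5, 't': 3, 'e': 3, 'h': 8, 'k': 9}
lookup['p'] = 5 → {'q': 5, 't': 3, 'e': 3, 'h': 8, 'k': 9, 'p': 5}
lookup['t'] = lookup['h']+4 = 12 → {'q': 5, 't': 12, 'e': 3, 'h': 8, 'k': 9, 'p': 5}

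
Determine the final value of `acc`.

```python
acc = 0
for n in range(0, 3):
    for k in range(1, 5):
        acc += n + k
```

42

n=0,k=1: acc = 0+1 = 1
n=0,k=2: acc = 1+2 = 3
n=0,k=3: acc = 3+3 = 6
n=0,k=4: acc = 6+4 = 10
n=1,k=1: acc = 10+2 = 12
n=1,k=2: acc = 12+3 = 15
n=1,k=3: acc = 15+4 = 19
n=1,k=4: acc = 19+5 = 24
n=2,k=1: acc = 24+3 = 27
n=2,k=2: acc = 27+4 = 31
n=2,k=3: acc = 31+5 = 36
n=2,k=4: acc = 36+6 = 42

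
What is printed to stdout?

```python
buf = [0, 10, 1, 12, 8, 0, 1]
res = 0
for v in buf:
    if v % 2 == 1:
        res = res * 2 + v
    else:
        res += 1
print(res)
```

v=0: not odd, res = 0+1 = 1
v=10: not odd, res = 1+1 = 2
v=1: odd, res = 2*2+1 = 5
v=12: not odd, res = 5+1 = 6
v=8: not odd, res = 6+1 = 7
v=0: not odd, res = 7+1 = 8
v=1: odd, res = 8*2+1 = 17

17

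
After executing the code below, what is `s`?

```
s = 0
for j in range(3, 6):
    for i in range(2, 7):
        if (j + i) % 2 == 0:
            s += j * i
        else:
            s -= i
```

80

j=3,i=2: odd sum, s = 0-2 = -2
j=3,i=3: even sum, s = (-2)+9 = 7
j=3,i=4: odd sum, s = 7-4 = 3
j=3,i=5: even sum, s = 3+15 = 18
j=3,i=6: odd sum, s = 18-6 = 12
j=4,i=2: even sum, s = 12+8 = 20
j=4,i=3: odd sum, s = 20-3 = 17
j=4,i=4: even sum, s = 17+16 = 33
j=4,i=5: odd sum, s = 33-5 = 28
j=4,i=6: even sum, s = 28+24 = 52
j=5,i=2: odd sum, s = 52-2 = 50
j=5,i=3: even sum, s = 50+15 = 65
j=5,i=4: odd sum, s = 65-4 = 61
j=5,i=5: even sum, s = 61+25 = 86
j=5,i=6: odd sum, s = 86-6 = 80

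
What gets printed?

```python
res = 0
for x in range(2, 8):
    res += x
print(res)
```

x=2: res = 0+2 = 2
x=3: res = 2+3 = 5
x=4: res = 5+4 = 9
x=5: res = 9+5 = 14
x=6: res = 14+6 = 20
x=7: res = 20+7 = 27

27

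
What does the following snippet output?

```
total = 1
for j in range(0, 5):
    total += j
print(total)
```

j=0: total = 1+0 = 1
j=1: total = 1+1 = 2
j=2: total = 2+2 = 4
j=3: total = 4+3 = 7
j=4: total = 7+4 = 11

11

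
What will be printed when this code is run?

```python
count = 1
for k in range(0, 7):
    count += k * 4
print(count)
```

k=0: count = 1+0*4 = 1
k=1: count = 1+1*4 = 5
k=2: count = 5+2*4 = 13
k=3: count = 13+3*4 = 25
k=4: count = 25+4*4 = 41
k=5: count = 41+5*4 = 61
k=6: count = 61+6*4 = 85

85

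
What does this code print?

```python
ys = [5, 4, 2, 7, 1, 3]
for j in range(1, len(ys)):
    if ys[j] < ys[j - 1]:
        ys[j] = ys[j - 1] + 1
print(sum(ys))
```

j=1: 4<5, ys[1] = 5+1 = 6 → [5, 6, 2, 7, 1, 3]
j=2: 2<6, ys[2] = 6+1 = 7 → [5, 6, 7, 7, 1, 3]
j=3: 7>=7, unchanged → [5, 6, 7, 7, 1, 3]
j=4: 1<7, ys[4] = 7+1 = 8 → [5, 6, 7, 7, 8, 3]
j=5: 3<8, ys[5] = 8+1 = 9 → [5, 6, 7, 7, 8, 9]
sum = 42

42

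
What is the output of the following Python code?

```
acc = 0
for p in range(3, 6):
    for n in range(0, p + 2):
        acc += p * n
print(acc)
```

195

p=3,n=0: acc = 0+0 = 0
p=3,n=1: acc = 0+3 = 3
p=3,n=2: acc = 3+6 = 9
p=3,n=3: acc = 9+9 = 18
p=3,n=4: acc = 18+12 = 30
p=4,n=0: acc = 30+0 = 30
p=4,n=1: acc = 30+4 = 34
p=4,n=2: acc = 34+8 = 42
p=4,n=3: acc = 42+12 = 54
p=4,n=4: acc = 54+16 = 70
p=4,n=5: acc = 70+20 = 90
p=5,n=0: acc = 90+0 = 90
p=5,n=1: acc = 90+5 = 95
p=5,n=2: acc = 95+10 = 105
p=5,n=3: acc = 105+15 = 120
p=5,n=4: acc = 120+20 = 140
p=5,n=5: acc = 140+25 = 165
p=5,n=6: acc = 165+30 = 195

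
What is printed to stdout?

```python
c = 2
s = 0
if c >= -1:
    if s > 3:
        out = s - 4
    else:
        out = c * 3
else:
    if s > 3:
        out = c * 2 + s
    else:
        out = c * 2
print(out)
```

6

c=2, s=0
c >= -1 is True; s > 3 is False
→ out = c * 3 = 6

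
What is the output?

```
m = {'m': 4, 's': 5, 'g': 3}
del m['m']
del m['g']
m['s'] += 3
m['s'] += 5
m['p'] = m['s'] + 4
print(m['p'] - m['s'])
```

4

del 'm' → {'s': 5, 'g': 3}
del 'g' → {'s': 5}
m['s'] = 5+3 = 8 → {'s': 8}
m['s'] = 8+5 = 13 → {'s': 13}
m['p'] = m['s']+4 = 17 → {'s': 13, 'p': 17}
m['p']-m['s'] = 17-13 = 4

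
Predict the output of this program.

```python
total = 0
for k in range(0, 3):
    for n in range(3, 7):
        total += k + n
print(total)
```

66

k=0,n=3: total = 0+3 = 3
k=0,n=4: total = 3+4 = 7
k=0,n=5: total = 7+5 = 12
k=0,n=6: total = 12+6 = 18
k=1,n=3: total = 18+4 = 22
k=1,n=4: total = 22+5 = 27
k=1,n=5: total = 27+6 = 33
k=1,n=6: total = 33+7 = 40
k=2,n=3: total = 40+5 = 45
k=2,n=4: total = 45+6 = 51
k=2,n=5: total = 51+7 = 58
k=2,n=6: total = 58+8 = 66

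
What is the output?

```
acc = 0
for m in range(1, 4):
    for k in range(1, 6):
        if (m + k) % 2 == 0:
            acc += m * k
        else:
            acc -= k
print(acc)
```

27

m=1,k=1: even sum, acc = 0+1 = 1
m=1,k=2: odd sum, acc = 1-2 = -1
m=1,k=3: even sum, acc = (-1)+3 = 2
m=1,k=4: odd sum, acc = 2-4 = -2
m=1,k=5: even sum, acc = (-2)+5 = 3
m=2,k=1: odd sum, acc = 3-1 = 2
m=2,k=2: even sum, acc = 2+4 = 6
m=2,k=3: odd sum, acc = 6-3 = 3
m=2,k=4: even sum, acc = 3+8 = 11
m=2,k=5: odd sum, acc = 11-5 = 6
m=3,k=1: even sum, acc = 6+3 = 9
m=3,k=2: odd sum, acc = 9-2 = 7
m=3,k=3: even sum, acc = 7+9 = 16
m=3,k=4: odd sum, acc = 16-4 = 12
m=3,k=5: even sum, acc = 12+15 = 27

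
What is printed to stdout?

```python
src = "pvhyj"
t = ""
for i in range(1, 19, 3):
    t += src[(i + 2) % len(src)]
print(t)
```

yvjhpy

i=1: add src[3]='y' → 'y'
i=4: add src[1]='v' → 'yv'
i=7: add src[4]='j' → 'yvj'
i=10: add src[2]='h' → 'yvjh'
i=13: add src[0]='p' → 'yvjhp'
i=16: add src[3]='y' → 'yvjhpy'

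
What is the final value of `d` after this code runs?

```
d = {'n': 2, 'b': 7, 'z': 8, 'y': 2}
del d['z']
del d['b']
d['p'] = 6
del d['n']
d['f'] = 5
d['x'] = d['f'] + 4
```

del 'z' → {'n': 2, 'b': 7, 'y': 2}
del 'b' → {'n': 2, 'y': 2}
d['p'] = 6 → {'n': 2, 'y': 2, 'p': 6}
del 'n' → {'y': 2, 'p': 6}
d['f'] = 5 → {'y': 2, 'p': 6, 'f': 5}
d['x'] = d['f']+4 = 9 → {'y': 2, 'p': 6, 'f': 5, 'x': 9}

{'y': 2, 'p': 6, 'f': 5, 'x': 9}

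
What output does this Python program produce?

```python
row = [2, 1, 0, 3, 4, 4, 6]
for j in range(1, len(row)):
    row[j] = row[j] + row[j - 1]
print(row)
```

[2, 3, 3, 6, 10, 14, 20]

j=1: row[1] = 1+2 = 3 → [2, 3, 0, 3, 4, 4, 6]
j=2: row[2] = 0+3 = 3 → [2, 3, 3, 3, 4, 4, 6]
j=3: row[3] = 3+3 = 6 → [2, 3, 3, 6, 4, 4, 6]
j=4: row[4] = 4+6 = 10 → [2, 3, 3, 6, 10, 4, 6]
j=5: row[5] = 4+10 = 14 → [2, 3, 3, 6, 10, 14, 6]
j=6: row[6] = 6+14 = 20 → [2, 3, 3, 6, 10, 14, 20]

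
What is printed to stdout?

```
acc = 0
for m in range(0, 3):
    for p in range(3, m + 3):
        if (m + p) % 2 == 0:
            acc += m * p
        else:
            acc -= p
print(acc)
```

8

m=1,p=3: even sum, acc = 0+3 = 3
m=2,p=3: odd sum, acc = 3-3 = 0
m=2,p=4: even sum, acc = 0+8 = 8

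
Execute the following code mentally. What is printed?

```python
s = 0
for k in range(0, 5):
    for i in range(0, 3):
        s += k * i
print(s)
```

30

k=0,i=0: s = 0+0 = 0
k=0,i=1: s = 0+0 = 0
k=0,i=2: s = 0+0 = 0
k=1,i=0: s = 0+0 = 0
k=1,i=1: s = 0+1 = 1
k=1,i=2: s = 1+2 = 3
k=2,i=0: s = 3+0 = 3
k=2,i=1: s = 3+2 = 5
k=2,i=2: s = 5+4 = 9
k=3,i=0: s = 9+0 = 9
k=3,i=1: s = 9+3 = 12
k=3,i=2: s = 12+6 = 18
k=4,i=0: s = 18+0 = 18
k=4,i=1: s = 18+4 = 22
k=4,i=2: s = 22+8 = 30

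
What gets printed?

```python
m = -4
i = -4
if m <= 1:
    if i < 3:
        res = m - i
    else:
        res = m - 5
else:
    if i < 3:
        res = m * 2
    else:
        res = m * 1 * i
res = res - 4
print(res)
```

m=-4, i=-4
m <= 1 is True; i < 3 is True
→ res = m - i = 0
res = 0-4 = -4

-4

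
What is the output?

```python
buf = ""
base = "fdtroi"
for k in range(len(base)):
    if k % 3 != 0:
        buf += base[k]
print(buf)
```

k=0: skip
k=1: add 'd' → 'd'
k=2: add 't' → 'dt'
k=3: skip
k=4: add 'o' → 'dto'
k=5: add 'i' → 'dtoi'

dtoi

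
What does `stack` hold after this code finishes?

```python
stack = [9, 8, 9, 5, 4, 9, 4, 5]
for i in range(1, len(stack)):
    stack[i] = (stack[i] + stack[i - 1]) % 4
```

i=1: stack[1] = (8+9)%4 = 1 → [9, 1, 9, 5, 4, 9, 4, 5]
i=2: stack[2] = (9+1)%4 = 2 → [9, 1, 2, 5, 4, 9, 4, 5]
i=3: stack[3] = (5+2)%4 = 3 → [9, 1, 2, 3, 4, 9, 4, 5]
i=4: stack[4] = (4+3)%4 = 3 → [9, 1, 2, 3, 3, 9, 4, 5]
i=5: stack[5] = (9+3)%4 = 0 → [9, 1, 2, 3, 3, 0, 4, 5]
i=6: stack[6] = (4+0)%4 = 0 → [9, 1, 2, 3, 3, 0, 0, 5]
i=7: stack[7] = (5+0)%4 = 1 → [9, 1, 2, 3, 3, 0, 0, 1]

[9, 1, 2, 3, 3, 0, 0, 1]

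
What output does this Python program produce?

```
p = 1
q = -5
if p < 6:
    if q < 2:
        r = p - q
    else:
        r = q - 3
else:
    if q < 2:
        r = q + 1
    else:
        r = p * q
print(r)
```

6

p=1, q=-5
p < 6 is True; q < 2 is True
→ r = p - q = 6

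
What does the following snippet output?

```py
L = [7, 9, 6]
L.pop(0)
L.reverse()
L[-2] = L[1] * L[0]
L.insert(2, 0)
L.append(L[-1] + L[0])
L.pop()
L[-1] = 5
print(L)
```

[54, 9, 5]

pop(0) removes 7 → [9, 6]
reverse → [6, 9]
L[-2] = L[1]*L[0] = 9*6 = 54 → [54, 9]
insert 0 at 2 → [54, 9, 0]
append L[-1]+L[0] = 0+54 = 54 → [54, 9, 0, 54]
pop() removes 54 → [54, 9, 0]
L[-1] = 5 → [54, 9, 5]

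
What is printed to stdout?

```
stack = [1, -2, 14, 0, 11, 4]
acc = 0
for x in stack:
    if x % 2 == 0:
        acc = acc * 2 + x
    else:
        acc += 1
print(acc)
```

62

x=1: not even, acc = 0+1 = 1
x=-2: even, acc = 1*2+(-2) = 0
x=14: even, acc = 0*2+14 = 14
x=0: even, acc = 14*2+0 = 28
x=11: not even, acc = 28+1 = 29
x=4: even, acc = 29*2+4 = 62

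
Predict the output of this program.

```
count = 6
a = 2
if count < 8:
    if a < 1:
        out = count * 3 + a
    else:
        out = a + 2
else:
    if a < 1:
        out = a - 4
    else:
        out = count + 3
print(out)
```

count=6, a=2
count < 8 is True; a < 1 is False
→ out = a + 2 = 4

4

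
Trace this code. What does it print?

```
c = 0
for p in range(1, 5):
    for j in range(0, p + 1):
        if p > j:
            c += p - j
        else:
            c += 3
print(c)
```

p=1,j=0: 1>0, c = 0+1 = 1
p=1,j=1: not 1>1, c = 1+3 = 4
p=2,j=0: 2>0, c = 4+2 = 6
p=2,j=1: 2>1, c = 6+1 = 7
p=2,j=2: not 2>2, c = 7+3 = 10
p=3,j=0: 3>0, c = 10+3 = 13
p=3,j=1: 3>1, c = 13+2 = 15
p=3,j=2: 3>2, c = 15+1 = 16
p=3,j=3: not 3>3, c = 16+3 = 19
p=4,j=0: 4>0, c = 19+4 = 23
p=4,j=1: 4>1, c = 23+3 = 26
p=4,j=2: 4>2, c = 26+2 = 28
p=4,j=3: 4>3, c = 28+1 = 29
p=4,j=4: not 4>4, c = 29+3 = 32

32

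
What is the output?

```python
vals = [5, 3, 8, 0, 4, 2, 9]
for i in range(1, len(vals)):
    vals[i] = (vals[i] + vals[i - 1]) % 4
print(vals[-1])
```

3

i=1: vals[1] = (3+5)%4 = 0 → [5, 0, 8, 0, 4, 2, 9]
i=2: vals[2] = (8+0)%4 = 0 → [5, 0, 0, 0, 4, 2, 9]
i=3: vals[3] = (0+0)%4 = 0 → [5, 0, 0, 0, 4, 2, 9]
i=4: vals[4] = (4+0)%4 = 0 → [5, 0, 0, 0, 0, 2, 9]
i=5: vals[5] = (2+0)%4 = 2 → [5, 0, 0, 0, 0, 2, 9]
i=6: vals[6] = (9+2)%4 = 3 → [5, 0, 0, 0, 0, 2, 3]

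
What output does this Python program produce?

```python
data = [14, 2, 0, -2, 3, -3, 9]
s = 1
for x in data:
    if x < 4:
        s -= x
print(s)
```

x=14: not <4
x=2: <4, s = 1-2 = -1
x=0: <4, s = (-1)-0 = -1
x=-2: <4, s = (-1)-(-2) = 1
x=3: <4, s = 1-3 = -2
x=-3: <4, s = (-2)-(-3) = 1
x=9: not <4

1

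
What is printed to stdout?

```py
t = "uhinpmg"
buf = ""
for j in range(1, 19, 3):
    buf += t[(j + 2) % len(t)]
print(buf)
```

ngimhp

j=1: add t[3]='n' → 'n'
j=4: add t[6]='g' → 'ng'
j=7: add t[2]='i' → 'ngi'
j=10: add t[5]='m' → 'ngim'
j=13: add t[1]='h' → 'ngimh'
j=16: add t[4]='p' → 'ngimhp'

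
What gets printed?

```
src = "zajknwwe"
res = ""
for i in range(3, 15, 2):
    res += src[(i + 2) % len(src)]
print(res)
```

i=3: add src[5]='w' → 'w'
i=5: add src[7]='e' → 'we'
i=7: add src[1]='a' → 'wea'
i=9: add src[3]='k' → 'weak'
i=11: add src[5]='w' → 'weakw'
i=13: add src[7]='e' → 'weakwe'

weakwe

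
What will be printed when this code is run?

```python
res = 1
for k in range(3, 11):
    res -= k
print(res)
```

k=3: res = 1-3 = -2
k=4: res = (-2)-4 = -6
k=5: res = (-6)-5 = -11
k=6: res = (-11)-6 = -17
k=7: res = (-17)-7 = -24
k=8: res = (-24)-8 = -32
k=9: res = (-32)-9 = -41
k=10: res = (-41)-10 = -51

-51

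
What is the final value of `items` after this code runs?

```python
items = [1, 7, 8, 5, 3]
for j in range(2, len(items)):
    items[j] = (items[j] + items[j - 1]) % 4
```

[1, 7, 3, 0, 3]

j=2: items[2] = (8+7)%4 = 3 → [1, 7, 3, 5, 3]
j=3: items[3] = (5+3)%4 = 0 → [1, 7, 3, 0, 3]
j=4: items[4] = (3+0)%4 = 3 → [1, 7, 3, 0, 3]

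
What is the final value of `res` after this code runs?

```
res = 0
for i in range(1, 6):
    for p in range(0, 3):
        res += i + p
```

60

i=1,p=0: res = 0+1 = 1
i=1,p=1: res = 1+2 = 3
i=1,p=2: res = 3+3 = 6
i=2,p=0: res = 6+2 = 8
i=2,p=1: res = 8+3 = 11
i=2,p=2: res = 11+4 = 15
i=3,p=0: res = 15+3 = 18
i=3,p=1: res = 18+4 = 22
i=3,p=2: res = 22+5 = 27
i=4,p=0: res = 27+4 = 31
i=4,p=1: res = 31+5 = 36
i=4,p=2: res = 36+6 = 42
i=5,p=0: res = 42+5 = 47
i=5,p=1: res = 47+6 = 53
i=5,p=2: res = 53+7 = 60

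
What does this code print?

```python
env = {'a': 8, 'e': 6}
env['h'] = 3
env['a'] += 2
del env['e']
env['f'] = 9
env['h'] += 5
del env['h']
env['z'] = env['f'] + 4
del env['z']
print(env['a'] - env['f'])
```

env['h'] = 3 → {'a': 8, 'e': 6, 'h': 3}
env['a'] = 8+2 = 10 → {'a': 10, 'e': 6, 'h': 3}
del 'e' → {'a': 10, 'h': 3}
env['f'] = 9 → {'a': 10, 'h': 3, 'f': 9}
env['h'] = 3+5 = 8 → {'a': 10, 'h': 8, 'f': 9}
del 'h' → {'a': 10, 'f': 9}
env['z'] = env['f']+4 = 13 → {'a': 10, 'f': 9, 'z': 13}
del 'z' → {'a': 10, 'f': 9}
env['a']-env['f'] = 10-9 = 1

1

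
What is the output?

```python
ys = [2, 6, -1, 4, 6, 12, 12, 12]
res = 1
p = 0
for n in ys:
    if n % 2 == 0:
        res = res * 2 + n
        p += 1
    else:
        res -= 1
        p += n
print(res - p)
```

606

n=2: even, res = 1*2+2 = 4; p=1
n=6: even, res = 4*2+6 = 14; p=2
n=-1: not even, res = 14-1 = 13; p=1
n=4: even, res = 13*2+4 = 30; p=2
n=6: even, res = 30*2+6 = 66; p=3
n=12: even, res = 66*2+12 = 144; p=4
n=12: even, res = 144*2+12 = 300; p=5
n=12: even, res = 300*2+12 = 612; p=6
res-p = 612-6 = 606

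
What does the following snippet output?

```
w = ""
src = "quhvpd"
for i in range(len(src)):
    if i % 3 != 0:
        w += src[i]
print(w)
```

i=0: skip
i=1: add 'u' → 'u'
i=2: add 'h' → 'uh'
i=3: skip
i=4: add 'p' → 'uhp'
i=5: add 'd' → 'uhpd'

uhpd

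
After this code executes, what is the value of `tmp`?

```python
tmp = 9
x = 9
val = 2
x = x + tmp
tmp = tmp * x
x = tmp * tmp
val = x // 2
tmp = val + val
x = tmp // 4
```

x = 9+9 = 18
tmp = 9*18 = 162
x = 162*162 = 26244
val = 26244//2 = 13122
tmp = 13122+13122 = 26244
x = 26244//4 = 6561

26244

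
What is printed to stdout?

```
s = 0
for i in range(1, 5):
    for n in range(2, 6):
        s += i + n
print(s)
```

i=1,n=2: s = 0+3 = 3
i=1,n=3: s = 3+4 = 7
i=1,n=4: s = 7+5 = 12
i=1,n=5: s = 12+6 = 18
i=2,n=2: s = 18+4 = 22
i=2,n=3: s = 22+5 = 27
i=2,n=4: s = 27+6 = 33
i=2,n=5: s = 33+7 = 40
i=3,n=2: s = 40+5 = 45
i=3,n=3: s = 45+6 = 51
i=3,n=4: s = 51+7 = 58
i=3,n=5: s = 58+8 = 66
i=4,n=2: s = 66+6 = 72
i=4,n=3: s = 72+7 = 79
i=4,n=4: s = 79+8 = 87
i=4,n=5: s = 87+9 = 96

96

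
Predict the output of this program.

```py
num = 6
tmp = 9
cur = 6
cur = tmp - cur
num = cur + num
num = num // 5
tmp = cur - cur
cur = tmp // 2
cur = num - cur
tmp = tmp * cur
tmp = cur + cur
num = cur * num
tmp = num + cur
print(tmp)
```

2

cur = 9-6 = 3
num = 3+6 = 9
num = 9//5 = 1
tmp = 3-3 = 0
cur = 0//2 = 0
cur = 1-0 = 1
tmp = 0*1 = 0
tmp = 1+1 = 2
num = 1*1 = 1
tmp = 1+1 = 2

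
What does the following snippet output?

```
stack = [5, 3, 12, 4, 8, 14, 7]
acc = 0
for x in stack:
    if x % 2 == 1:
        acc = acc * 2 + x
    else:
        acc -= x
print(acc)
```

x=5: odd, acc = 0*2+5 = 5
x=3: odd, acc = 5*2+3 = 13
x=12: not odd, acc = 13-12 = 1
x=4: not odd, acc = 1-4 = -3
x=8: not odd, acc = (-3)-8 = -11
x=14: not odd, acc = (-11)-14 = -25
x=7: odd, acc = (-25)*2+7 = -43

-43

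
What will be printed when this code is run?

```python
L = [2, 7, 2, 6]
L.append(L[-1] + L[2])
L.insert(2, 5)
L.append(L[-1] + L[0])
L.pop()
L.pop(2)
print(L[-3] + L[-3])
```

4

append L[-1]+L[2] = 6+2 = 8 → [2, 7, 2, 6, 8]
insert 5 at 2 → [2, 7, 5, 2, 6, 8]
append L[-1]+L[0] = 8+2 = 10 → [2, 7, 5, 2, 6, 8, 10]
pop() removes 10 → [2, 7, 5, 2, 6, 8]
pop(2) removes 5 → [2, 7, 2, 6, 8]
L[-3]+L[-3] = 2+2 = 4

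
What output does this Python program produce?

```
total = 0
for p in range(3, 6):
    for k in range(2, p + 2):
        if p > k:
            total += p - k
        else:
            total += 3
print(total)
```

p=3,k=2: 3>2, total = 0+1 = 1
p=3,k=3: not 3>3, total = 1+3 = 4
p=3,k=4: not 3>4, total = 4+3 = 7
p=4,k=2: 4>2, total = 7+2 = 9
p=4,k=3: 4>3, total = 9+1 = 10
p=4,k=4: not 4>4, total = 10+3 = 13
p=4,k=5: not 4>5, total = 13+3 = 16
p=5,k=2: 5>2, total = 16+3 = 19
p=5,k=3: 5>3, total = 19+2 = 21
p=5,k=4: 5>4, total = 21+1 = 22
p=5,k=5: not 5>5, total = 22+3 = 25
p=5,k=6: not 5>6, total = 25+3 = 28

28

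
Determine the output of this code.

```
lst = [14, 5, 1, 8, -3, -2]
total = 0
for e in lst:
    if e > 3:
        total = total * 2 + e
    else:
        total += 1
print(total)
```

78

e=14: >3, total = 0*2+14 = 14
e=5: >3, total = 14*2+5 = 33
e=1: not >3, total = 33+1 = 34
e=8: >3, total = 34*2+8 = 76
e=-3: not >3, total = 76+1 = 77
e=-2: not >3, total = 77+1 = 78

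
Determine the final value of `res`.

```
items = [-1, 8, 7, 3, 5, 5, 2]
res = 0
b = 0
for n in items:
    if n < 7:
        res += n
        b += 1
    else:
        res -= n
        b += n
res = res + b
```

n=-1: <7, res = 0+(-1) = -1; b=1
n=8: not <7, res = (-1)-8 = -9; b=9
n=7: not <7, res = (-9)-7 = -16; b=16
n=3: <7, res = (-16)+3 = -13; b=17
n=5: <7, res = (-13)+5 = -8; b=18
n=5: <7, res = (-8)+5 = -3; b=19
n=2: <7, res = (-3)+2 = -1; b=20
res+b = (-1)+20 = 19

19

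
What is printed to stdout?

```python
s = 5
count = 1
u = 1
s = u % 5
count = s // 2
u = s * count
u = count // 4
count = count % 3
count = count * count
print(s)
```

s = 1%5 = 1
count = 1//2 = 0
u = 1*0 = 0
u = 0//4 = 0
count = 0%3 = 0
count = 0*0 = 0

1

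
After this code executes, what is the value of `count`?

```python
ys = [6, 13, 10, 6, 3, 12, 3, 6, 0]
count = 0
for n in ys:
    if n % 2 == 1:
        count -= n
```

n=6: not odd
n=13: odd, count = 0-13 = -13
n=10: not odd
n=6: not odd
n=3: odd, count = (-13)-3 = -16
n=12: not odd
n=3: odd, count = (-16)-3 = -19
n=6: not odd
n=0: not odd

-19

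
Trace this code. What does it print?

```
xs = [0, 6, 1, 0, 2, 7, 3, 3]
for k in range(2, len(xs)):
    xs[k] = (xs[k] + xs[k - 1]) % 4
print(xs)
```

[0, 6, 3, 3, 1, 0, 3, 2]

k=2: xs[2] = (1+6)%4 = 3 → [0, 6, 3, 0, 2, 7, 3, 3]
k=3: xs[3] = (0+3)%4 = 3 → [0, 6, 3, 3, 2, 7, 3, 3]
k=4: xs[4] = (2+3)%4 = 1 → [0, 6, 3, 3, 1, 7, 3, 3]
k=5: xs[5] = (7+1)%4 = 0 → [0, 6, 3, 3, 1, 0, 3, 3]
k=6: xs[6] = (3+0)%4 = 3 → [0, 6, 3, 3, 1, 0, 3, 3]
k=7: xs[7] = (3+3)%4 = 2 → [0, 6, 3, 3, 1, 0, 3, 2]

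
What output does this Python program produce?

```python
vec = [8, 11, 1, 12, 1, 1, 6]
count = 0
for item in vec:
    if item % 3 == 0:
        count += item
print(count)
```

item=8: not %3==0
item=11: not %3==0
item=1: not %3==0
item=12: %3==0, count = 0+12 = 12
item=1: not %3==0
item=1: not %3==0
item=6: %3==0, count = 12+6 = 18

18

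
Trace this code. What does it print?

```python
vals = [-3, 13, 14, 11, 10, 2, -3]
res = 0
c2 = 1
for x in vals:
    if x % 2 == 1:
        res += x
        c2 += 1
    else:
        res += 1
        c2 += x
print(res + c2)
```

x=-3: odd, res = 0+(-3) = -3; c2=2
x=13: odd, res = (-3)+13 = 10; c2=3
x=14: not odd, res = 10+1 = 11; c2=17
x=11: odd, res = 11+11 = 22; c2=18
x=10: not odd, res = 22+1 = 23; c2=28
x=2: not odd, res = 23+1 = 24; c2=30
x=-3: odd, res = 24+(-3) = 21; c2=31
res+c2 = 21+31 = 52

52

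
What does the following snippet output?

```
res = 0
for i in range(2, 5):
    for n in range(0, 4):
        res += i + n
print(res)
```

54

i=2,n=0: res = 0+2 = 2
i=2,n=1: res = 2+3 = 5
i=2,n=2: res = 5+4 = 9
i=2,n=3: res = 9+5 = 14
i=3,n=0: res = 14+3 = 17
i=3,n=1: res = 17+4 = 21
i=3,n=2: res = 21+5 = 26
i=3,n=3: res = 26+6 = 32
i=4,n=0: res = 32+4 = 36
i=4,n=1: res = 36+5 = 41
i=4,n=2: res = 41+6 = 47
i=4,n=3: res = 47+7 = 54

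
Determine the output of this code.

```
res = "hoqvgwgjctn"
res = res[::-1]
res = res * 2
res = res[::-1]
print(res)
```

reverse → 'ntcjgwgvqoh'
repeat ×2 → 'ntcjgwgvqohntcjgwgvqoh'
reverse → 'hoqvgwgjctnhoqvgwgjctn'

hoqvgwgjctnhoqvgwgjctn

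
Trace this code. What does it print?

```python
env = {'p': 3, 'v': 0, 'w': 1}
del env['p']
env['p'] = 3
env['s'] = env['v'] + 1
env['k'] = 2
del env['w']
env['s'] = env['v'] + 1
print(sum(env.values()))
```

6

del 'p' → {'v': 0, 'w': 1}
env['p'] = 3 → {'v': 0, 'w': 1, 'p': 3}
env['s'] = env['v']+1 = 1 → {'v': 0, 'w': 1, 'p': 3, 's': 1}
env['k'] = 2 → {'v': 0, 'w': 1, 'p': 3, 's': 1, 'k': 2}
del 'w' → {'v': 0, 'p': 3, 's': 1, 'k': 2}
env['s'] = env['v']+1 = 1 → {'v': 0, 'p': 3, 's': 1, 'k': 2}
sum of values = 6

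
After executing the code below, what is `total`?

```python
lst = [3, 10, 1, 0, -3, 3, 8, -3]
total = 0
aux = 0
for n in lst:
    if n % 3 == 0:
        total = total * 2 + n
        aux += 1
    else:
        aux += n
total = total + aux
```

63

n=3: %3==0, total = 0*2+3 = 3; aux=1
n=10: not %3==0; aux=11
n=1: not %3==0; aux=12
n=0: %3==0, total = 3*2+0 = 6; aux=13
n=-3: %3==0, total = 6*2+(-3) = 9; aux=14
n=3: %3==0, total = 9*2+3 = 21; aux=15
n=8: not %3==0; aux=23
n=-3: %3==0, total = 21*2+(-3) = 39; aux=24
total+aux = 39+24 = 63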